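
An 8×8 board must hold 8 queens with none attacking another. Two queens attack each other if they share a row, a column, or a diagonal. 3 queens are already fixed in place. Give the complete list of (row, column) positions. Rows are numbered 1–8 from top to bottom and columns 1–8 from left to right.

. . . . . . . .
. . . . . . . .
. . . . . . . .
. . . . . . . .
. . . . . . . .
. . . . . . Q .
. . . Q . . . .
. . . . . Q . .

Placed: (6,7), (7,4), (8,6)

Row 1: attacked by (6,7)→{2,7}; (7,4)→{4}; (8,6)→{6}. Safe: 1, 3, 5, 8. Place at column 8.
Row 2: attacked by (1,8)→{7,8}; (6,7)→{3,7}; (7,4)→{4}; (8,6)→{6}. Safe: 1, 2, 5. Place at column 2.
Row 3: attacked by (1,8)→{6,8}; (2,2)→{1,2,3}; (6,7)→{4,7}; (7,4)→{4,8}; (8,6)→{1,6}. Safe: 5. Place at column 5.
Row 4: attacked by (1,8)→{5,8}; (2,2)→{2,4}; (3,5)→{4,5,6}; (6,7)→{5,7}; (7,4)→{1,4,7}; (8,6)→{2,6}. Safe: 3. Place at column 3.
Row 5: attacked by (1,8)→{4,8}; (2,2)→{2,5}; (3,5)→{3,5,7}; (4,3)→{2,3,4}; (6,7)→{6,7,8}; (7,4)→{2,4,6}; (8,6)→{3,6}. Safe: 1. Place at column 1.
Columns [8, 2, 5, 3, 1, 7, 4, 6], r−c [-7, 0, -2, 1, 4, -1, 3, 2], r+c [9, 4, 8, 7, 6, 13, 11, 14] are all distinct, so no two queens attack.

(1,8) (2,2) (3,5) (4,3) (5,1) (6,7) (7,4) (8,6)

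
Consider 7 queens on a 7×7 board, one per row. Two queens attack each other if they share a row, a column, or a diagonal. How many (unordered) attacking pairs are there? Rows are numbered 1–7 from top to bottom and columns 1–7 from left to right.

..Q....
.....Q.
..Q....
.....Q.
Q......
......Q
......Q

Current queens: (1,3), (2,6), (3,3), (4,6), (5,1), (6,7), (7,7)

6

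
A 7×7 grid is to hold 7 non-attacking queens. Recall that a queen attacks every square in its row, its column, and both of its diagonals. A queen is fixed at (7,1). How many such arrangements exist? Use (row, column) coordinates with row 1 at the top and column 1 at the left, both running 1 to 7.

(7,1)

Branch on row 1: col 2 → 0; col 3 → 1; col 4 → 1; col 5 → 1; col 6 → 1.
Sum: 0 + 1 + 1 + 1 + 1 = 4.

4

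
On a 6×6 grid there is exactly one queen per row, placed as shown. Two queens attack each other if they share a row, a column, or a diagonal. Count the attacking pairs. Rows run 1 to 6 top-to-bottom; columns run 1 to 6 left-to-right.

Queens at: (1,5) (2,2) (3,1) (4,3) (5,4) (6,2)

Same column: (2,2)–(6,2) (column 2).
Same diagonal: (2,2)–(3,1) (|2−3| = |2−1| = 1); (4,3)–(5,4) (|4−5| = |3−4| = 1).
Total attacking pairs: 3.

3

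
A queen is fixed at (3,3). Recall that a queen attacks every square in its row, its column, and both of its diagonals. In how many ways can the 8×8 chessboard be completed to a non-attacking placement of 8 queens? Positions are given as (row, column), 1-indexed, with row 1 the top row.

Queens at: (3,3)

Branch on row 1: col 2 → 1; col 4 → 1; col 6 → 0; col 7 → 2; col 8 → 0.
Sum: 1 + 1 + 0 + 2 + 0 = 4.

4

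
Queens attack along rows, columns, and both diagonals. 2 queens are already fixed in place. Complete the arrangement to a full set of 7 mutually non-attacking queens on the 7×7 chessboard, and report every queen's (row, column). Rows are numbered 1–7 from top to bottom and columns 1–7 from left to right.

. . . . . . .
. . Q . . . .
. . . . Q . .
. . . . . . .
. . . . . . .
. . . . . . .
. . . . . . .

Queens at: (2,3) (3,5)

(1,6) (2,3) (3,5) (4,7) (5,1) (6,4) (7,2)

Row 1: attacked by (2,3)→{2,3,4}; (3,5)→{3,5,7}. Safe: 1, 6. Place at column 6.
Row 4: attacked by (1,6)→{3,6}; (2,3)→{1,3,5}; (3,5)→{4,5,6}. Safe: 2, 7. Place at column 7.
Row 5: attacked by (1,6)→{2,6}; (2,3)→{3,6}; (3,5)→{3,5,7}; (4,7)→{6,7}. Safe: 1, 4. Place at column 1.
Row 6: attacked by (1,6)→{1,6}; (2,3)→{3,7}; (3,5)→{2,5}; (4,7)→{5,7}; (5,1)→{1,2}. Safe: 4. Place at column 4.
Row 7: attacked by (1,6)→{6}; (2,3)→{3}; (3,5)→{1,5}; (4,7)→{4,7}; (5,1)→{1,3}; (6,4)→{3,4,5}. Safe: 2. Place at column 2.
Columns [6, 3, 5, 7, 1, 4, 2], r−c [-5, -1, -2, -3, 4, 2, 5], r+c [7, 5, 8, 11, 6, 10, 9] are all distinct, so no two queens attack.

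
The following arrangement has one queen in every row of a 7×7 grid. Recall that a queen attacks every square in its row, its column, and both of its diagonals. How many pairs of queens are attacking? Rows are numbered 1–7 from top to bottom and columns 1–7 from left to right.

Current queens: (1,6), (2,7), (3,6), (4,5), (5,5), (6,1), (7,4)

Same column: (1,6)–(3,6) (column 6); (4,5)–(5,5) (column 5).
Same diagonal: (1,6)–(2,7) (|1−2| = |6−7| = 1); (1,6)–(6,1) (|1−6| = |6−1| = 5); (2,7)–(3,6) (|2−3| = |7−6| = 1); (2,7)–(4,5) (|2−4| = |7−5| = 2); (3,6)–(4,5) (|3−4| = |6−5| = 1).
Total attacking pairs: 7.

7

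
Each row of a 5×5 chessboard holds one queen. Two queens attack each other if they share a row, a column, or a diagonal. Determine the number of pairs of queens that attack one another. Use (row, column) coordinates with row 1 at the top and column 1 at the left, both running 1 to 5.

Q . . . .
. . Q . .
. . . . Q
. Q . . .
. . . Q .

All columns are distinct and no two queens satisfy |Δrow| = |Δcol|, so no pair attacks.

0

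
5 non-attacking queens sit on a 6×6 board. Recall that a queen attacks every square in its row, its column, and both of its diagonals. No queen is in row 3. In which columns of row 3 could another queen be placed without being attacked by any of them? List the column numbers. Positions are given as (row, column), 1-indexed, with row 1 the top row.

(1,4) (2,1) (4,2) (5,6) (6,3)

(1,4) attacks row 3 at column 4 and diagonals 2, 6.
(2,1) attacks row 3 at column 1 and diagonals 2.
(4,2) attacks row 3 at column 2 and diagonals 1, 3.
(5,6) attacks row 3 at column 6 and diagonals 4.
(6,3) attacks row 3 at column 3 and diagonals 6.
Attacked columns: {1, 2, 3, 4, 6}. Safe: {5}.

columns 5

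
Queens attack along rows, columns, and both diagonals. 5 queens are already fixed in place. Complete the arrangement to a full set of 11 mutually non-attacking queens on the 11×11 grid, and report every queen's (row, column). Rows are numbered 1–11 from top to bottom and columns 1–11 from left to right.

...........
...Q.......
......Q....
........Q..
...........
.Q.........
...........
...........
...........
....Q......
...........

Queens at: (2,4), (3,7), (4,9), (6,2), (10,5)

(1,1) (2,4) (3,7) (4,9) (5,11) (6,2) (7,10) (8,6) (9,3) (10,5) (11,8)

Row 1: attacked by (2,4)→{3,4,5}; (3,7)→{5,7,9}; (4,9)→{6,9}; (6,2)→{2,7}; (10,5)→{5}. Safe: 1, 8, 10, 11. Place at column 1.
Row 5: attacked by (1,1)→{1,5}; (2,4)→{1,4,7}; (3,7)→{5,7,9}; (4,9)→{8,9,10}; (6,2)→{1,2,3}; (10,5)→{5,10}. Safe: 6, 11. Place at column 11.
Row 7: attacked by (1,1)→{1,7}; (2,4)→{4,9}; (3,7)→{3,7,11}; (4,9)→{6,9}; (5,11)→{9,11}; (6,2)→{1,2,3}; (10,5)→{2,5,8}. Safe: 10. Place at column 10.
Row 8: attacked by (1,1)→{1,8}; (2,4)→{4,10}; (3,7)→{2,7}; (4,9)→{5,9}; (5,11)→{8,11}; (6,2)→{2,4}; (7,10)→{9,10,11}; (10,5)→{3,5,7}. Safe: 6. Place at column 6.
Row 9: attacked by (1,1)→{1,9}; (2,4)→{4,11}; (3,7)→{1,7}; (4,9)→{4,9}; (5,11)→{7,11}; (6,2)→{2,5}; (7,10)→{8,10}; (8,6)→{5,6,7}; (10,5)→{4,5,6}. Safe: 3. Place at column 3.
Row 11: attacked by (1,1)→{1,11}; (2,4)→{4}; (3,7)→{7}; (4,9)→{2,9}; (5,11)→{5,11}; (6,2)→{2,7}; (7,10)→{6,10}; (8,6)→{3,6,9}; (9,3)→{1,3,5}; (10,5)→{4,5,6}. Safe: 8. Place at column 8.
Columns [1, 4, 7, 9, 11, 2, 10, 6, 3, 5, 8], r−c [0, -2, -4, -5, -6, 4, -3, 2, 6, 5, 3], r+c [2, 6, 10, 13, 16, 8, 17, 14, 12, 15, 19] are all distinct, so no two queens attack.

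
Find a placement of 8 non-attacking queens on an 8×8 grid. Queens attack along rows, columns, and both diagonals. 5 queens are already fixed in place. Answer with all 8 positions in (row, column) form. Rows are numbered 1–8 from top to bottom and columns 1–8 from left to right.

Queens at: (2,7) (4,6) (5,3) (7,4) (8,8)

Row 1: attacked by (2,7)→{6,7,8}; (4,6)→{3,6}; (5,3)→{3,7}; (7,4)→{4}; (8,8)→{1,8}. Safe: 2, 5. Place at column 5.
Row 3: attacked by (1,5)→{3,5,7}; (2,7)→{6,7,8}; (4,6)→{5,6,7}; (5,3)→{1,3,5}; (7,4)→{4,8}; (8,8)→{3,8}. Safe: 2. Place at column 2.
Row 6: attacked by (1,5)→{5}; (2,7)→{3,7}; (3,2)→{2,5}; (4,6)→{4,6,8}; (5,3)→{2,3,4}; (7,4)→{3,4,5}; (8,8)→{6,8}. Safe: 1. Place at column 1.
Columns [5, 7, 2, 6, 3, 1, 4, 8], r−c [-4, -5, 1, -2, 2, 5, 3, 0], r+c [6, 9, 5, 10, 8, 7, 11, 16] are all distinct, so no two queens attack.

(1,5) (2,7) (3,2) (4,6) (5,3) (6,1) (7,4) (8,8)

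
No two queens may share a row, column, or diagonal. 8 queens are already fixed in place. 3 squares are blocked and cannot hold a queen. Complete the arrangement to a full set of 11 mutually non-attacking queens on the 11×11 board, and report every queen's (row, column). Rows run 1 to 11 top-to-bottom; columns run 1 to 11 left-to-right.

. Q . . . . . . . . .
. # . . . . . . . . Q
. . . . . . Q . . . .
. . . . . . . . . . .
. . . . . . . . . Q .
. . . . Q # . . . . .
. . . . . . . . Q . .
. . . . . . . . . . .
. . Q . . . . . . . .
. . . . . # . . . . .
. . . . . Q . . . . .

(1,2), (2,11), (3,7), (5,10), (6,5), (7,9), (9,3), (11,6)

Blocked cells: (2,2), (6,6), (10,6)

Row 4: attacked by (1,2)→{2,5}; (2,11)→{9,11}; (3,7)→{6,7,8}; (5,10)→{9,10,11}; (6,5)→{3,5,7}; (7,9)→{6,9}; (9,3)→{3,8}; (11,6)→{6}. Safe: 1, 4. Place at column 4.
Row 8: attacked by (1,2)→{2,9}; (2,11)→{5,11}; (3,7)→{2,7}; (4,4)→{4,8}; (5,10)→{7,10}; (6,5)→{3,5,7}; (7,9)→{8,9,10}; (9,3)→{2,3,4}; (11,6)→{3,6,9}. Safe: 1. Place at column 1.
Row 10: attacked by (1,2)→{2,11}; (2,11)→{3,11}; (3,7)→{7}; (4,4)→{4,10}; (5,10)→{5,10}; (6,5)→{1,5,9}; (7,9)→{6,9}; (8,1)→{1,3}; (9,3)→{2,3,4}; (11,6)→{5,6,7}. Blocked: 6. Safe: 8. Place at column 8.
Columns [2, 11, 7, 4, 10, 5, 9, 1, 3, 8, 6], r−c [-1, -9, -4, 0, -5, 1, -2, 7, 6, 2, 5], r+c [3, 13, 10, 8, 15, 11, 16, 9, 12, 18, 17] are all distinct, so no two queens attack.

(1,2) (2,11) (3,7) (4,4) (5,10) (6,5) (7,9) (8,1) (9,3) (10,8) (11,6)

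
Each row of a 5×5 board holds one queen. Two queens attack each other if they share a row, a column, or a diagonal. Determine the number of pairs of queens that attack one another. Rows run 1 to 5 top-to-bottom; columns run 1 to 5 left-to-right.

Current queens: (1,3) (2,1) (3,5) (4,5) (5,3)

4

Same column: (1,3)–(5,3) (column 3); (3,5)–(4,5) (column 5).
Same diagonal: (1,3)–(3,5) (|1−3| = |3−5| = 2); (3,5)–(5,3) (|3−5| = |5−3| = 2).
Total attacking pairs: 4.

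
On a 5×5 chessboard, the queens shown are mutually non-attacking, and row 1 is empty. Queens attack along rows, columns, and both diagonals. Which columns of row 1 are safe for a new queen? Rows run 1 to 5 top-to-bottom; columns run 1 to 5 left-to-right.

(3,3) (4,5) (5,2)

(3,3) attacks row 1 at column 3 and diagonals 1, 5.
(4,5) attacks row 1 at column 5 and diagonals 2.
(5,2) attacks row 1 at column 2.
Attacked columns: {1, 2, 3, 5}. Safe: {4}.

columns 4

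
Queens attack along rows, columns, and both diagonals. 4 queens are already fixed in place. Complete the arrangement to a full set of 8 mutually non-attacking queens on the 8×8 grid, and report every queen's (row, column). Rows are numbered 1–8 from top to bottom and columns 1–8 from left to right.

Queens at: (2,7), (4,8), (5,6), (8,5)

Row 1: attacked by (2,7)→{6,7,8}; (4,8)→{5,8}; (5,6)→{2,6}; (8,5)→{5}. Safe: 1, 3, 4. Place at column 3.
Row 3: attacked by (1,3)→{1,3,5}; (2,7)→{6,7,8}; (4,8)→{7,8}; (5,6)→{4,6,8}; (8,5)→{5}. Safe: 2. Place at column 2.
Row 6: attacked by (1,3)→{3,8}; (2,7)→{3,7}; (3,2)→{2,5}; (4,8)→{6,8}; (5,6)→{5,6,7}; (8,5)→{3,5,7}. Safe: 1, 4. Place at column 4.
Row 7: attacked by (1,3)→{3}; (2,7)→{2,7}; (3,2)→{2,6}; (4,8)→{5,8}; (5,6)→{4,6,8}; (6,4)→{3,4,5}; (8,5)→{4,5,6}. Safe: 1. Place at column 1.
Columns [3, 7, 2, 8, 6, 4, 1, 5], r−c [-2, -5, 1, -4, -1, 2, 6, 3], r+c [4, 9, 5, 12, 11, 10, 8, 13] are all distinct, so no two queens attack.

(1,3) (2,7) (3,2) (4,8) (5,6) (6,4) (7,1) (8,5)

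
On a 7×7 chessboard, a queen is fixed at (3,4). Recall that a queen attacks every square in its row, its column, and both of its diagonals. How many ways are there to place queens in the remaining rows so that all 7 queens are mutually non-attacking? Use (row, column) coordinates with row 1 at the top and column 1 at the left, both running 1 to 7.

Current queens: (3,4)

4

Branch on row 1: col 1 → 1; col 3 → 1; col 5 → 1; col 7 → 1.
Sum: 1 + 1 + 1 + 1 = 4.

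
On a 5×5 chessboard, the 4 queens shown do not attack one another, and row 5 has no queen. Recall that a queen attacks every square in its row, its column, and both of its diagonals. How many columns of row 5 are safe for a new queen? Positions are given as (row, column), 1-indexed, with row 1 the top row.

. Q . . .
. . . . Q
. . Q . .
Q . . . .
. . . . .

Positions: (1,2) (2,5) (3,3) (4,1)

(1,2) attacks row 5 at column 2.
(2,5) attacks row 5 at column 5 and diagonals 2.
(3,3) attacks row 5 at column 3 and diagonals 1, 5.
(4,1) attacks row 5 at column 1 and diagonals 2.
Attacked columns: {1, 2, 3, 5}. Safe: {4}.

1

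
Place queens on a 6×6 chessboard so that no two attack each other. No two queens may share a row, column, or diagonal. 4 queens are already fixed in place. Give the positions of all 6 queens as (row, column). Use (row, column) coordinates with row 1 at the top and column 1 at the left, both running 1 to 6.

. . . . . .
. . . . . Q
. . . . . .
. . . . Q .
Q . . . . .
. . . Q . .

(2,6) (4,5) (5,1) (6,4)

Row 1: attacked by (2,6)→{5,6}; (4,5)→{2,5}; (5,1)→{1,5}; (6,4)→{4}. Safe: 3. Place at column 3.
Row 3: attacked by (1,3)→{1,3,5}; (2,6)→{5,6}; (4,5)→{4,5,6}; (5,1)→{1,3}; (6,4)→{1,4}. Safe: 2. Place at column 2.
Columns [3, 6, 2, 5, 1, 4], r−c [-2, -4, 1, -1, 4, 2], r+c [4, 8, 5, 9, 6, 10] are all distinct, so no two queens attack.

(1,3) (2,6) (3,2) (4,5) (5,1) (6,4)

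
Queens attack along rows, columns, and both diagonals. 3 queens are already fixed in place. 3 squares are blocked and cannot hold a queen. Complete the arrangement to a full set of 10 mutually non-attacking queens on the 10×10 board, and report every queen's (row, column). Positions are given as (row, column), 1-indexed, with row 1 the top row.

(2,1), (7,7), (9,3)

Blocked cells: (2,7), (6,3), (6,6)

(1,4) (2,1) (3,8) (4,6) (5,2) (6,10) (7,7) (8,9) (9,3) (10,5)

Row 1: attacked by (2,1)→{1,2}; (7,7)→{1,7}; (9,3)→{3}. Safe: 4, 5, 6, 8, 9, 10. Place at column 4.
Row 3: attacked by (1,4)→{2,4,6}; (2,1)→{1,2}; (7,7)→{3,7}; (9,3)→{3,9}. Safe: 5, 8, 10. Place at column 8.
Row 4: attacked by (1,4)→{1,4,7}; (2,1)→{1,3}; (3,8)→{7,8,9}; (7,7)→{4,7,10}; (9,3)→{3,8}. Safe: 2, 5, 6. Place at column 6.
Row 5: attacked by (1,4)→{4,8}; (2,1)→{1,4}; (3,8)→{6,8,10}; (4,6)→{5,6,7}; (7,7)→{5,7,9}; (9,3)→{3,7}. Safe: 2. Place at column 2.
Row 6: attacked by (1,4)→{4,9}; (2,1)→{1,5}; (3,8)→{5,8}; (4,6)→{4,6,8}; (5,2)→{1,2,3}; (7,7)→{6,7,8}; (9,3)→{3,6}. Blocked: 3,6. Safe: 10. Place at column 10.
Row 8: attacked by (1,4)→{4}; (2,1)→{1,7}; (3,8)→{3,8}; (4,6)→{2,6,10}; (5,2)→{2,5}; (6,10)→{8,10}; (7,7)→{6,7,8}; (9,3)→{2,3,4}. Safe: 9. Place at column 9.
Row 10: attacked by (1,4)→{4}; (2,1)→{1,9}; (3,8)→{1,8}; (4,6)→{6}; (5,2)→{2,7}; (6,10)→{6,10}; (7,7)→{4,7,10}; (8,9)→{7,9}; (9,3)→{2,3,4}. Safe: 5. Place at column 5.
Columns [4, 1, 8, 6, 2, 10, 7, 9, 3, 5], r−c [-3, 1, -5, -2, 3, -4, 0, -1, 6, 5], r+c [5, 3, 11, 10, 7, 16, 14, 17, 12, 15] are all distinct, so no two queens attack.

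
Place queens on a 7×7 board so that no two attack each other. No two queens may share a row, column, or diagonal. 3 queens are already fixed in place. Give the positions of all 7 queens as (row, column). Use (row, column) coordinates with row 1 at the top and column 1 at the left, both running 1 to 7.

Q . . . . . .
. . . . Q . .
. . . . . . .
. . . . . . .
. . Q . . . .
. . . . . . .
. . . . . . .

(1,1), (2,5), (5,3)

Row 3: attacked by (1,1)→{1,3}; (2,5)→{4,5,6}; (5,3)→{1,3,5}. Safe: 2, 7. Place at column 2.
Row 4: attacked by (1,1)→{1,4}; (2,5)→{3,5,7}; (3,2)→{1,2,3}; (5,3)→{2,3,4}. Safe: 6. Place at column 6.
Row 6: attacked by (1,1)→{1,6}; (2,5)→{1,5}; (3,2)→{2,5}; (4,6)→{4,6}; (5,3)→{2,3,4}. Safe: 7. Place at column 7.
Row 7: attacked by (1,1)→{1,7}; (2,5)→{5}; (3,2)→{2,6}; (4,6)→{3,6}; (5,3)→{1,3,5}; (6,7)→{6,7}. Safe: 4. Place at column 4.
Columns [1, 5, 2, 6, 3, 7, 4], r−c [0, -3, 1, -2, 2, -1, 3], r+c [2, 7, 5, 10, 8, 13, 11] are all distinct, so no two queens attack.

(1,1) (2,5) (3,2) (4,6) (5,3) (6,7) (7,4)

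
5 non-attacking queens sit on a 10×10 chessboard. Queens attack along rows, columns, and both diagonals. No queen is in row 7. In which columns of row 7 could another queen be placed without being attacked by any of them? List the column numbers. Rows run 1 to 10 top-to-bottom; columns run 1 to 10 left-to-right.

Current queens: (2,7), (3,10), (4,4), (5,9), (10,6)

columns 5, 8

(2,7) attacks row 7 at column 7 and diagonals 2.
(3,10) attacks row 7 at column 10 and diagonals 6.
(4,4) attacks row 7 at column 4 and diagonals 1, 7.
(5,9) attacks row 7 at column 9 and diagonals 7.
(10,6) attacks row 7 at column 6 and diagonals 3, 9.
Attacked columns: {1, 2, 3, 4, 6, 7, 9, 10}. Safe: {5, 8}.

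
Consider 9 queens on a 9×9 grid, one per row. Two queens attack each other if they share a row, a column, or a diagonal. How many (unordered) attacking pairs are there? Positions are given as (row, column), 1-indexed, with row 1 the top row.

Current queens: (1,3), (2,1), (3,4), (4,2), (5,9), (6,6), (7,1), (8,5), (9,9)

Same column: (2,1)–(7,1) (column 1); (5,9)–(9,9) (column 9).
Same diagonal: (6,6)–(9,9) (|6−9| = |6−9| = 3).
Total attacking pairs: 3.

3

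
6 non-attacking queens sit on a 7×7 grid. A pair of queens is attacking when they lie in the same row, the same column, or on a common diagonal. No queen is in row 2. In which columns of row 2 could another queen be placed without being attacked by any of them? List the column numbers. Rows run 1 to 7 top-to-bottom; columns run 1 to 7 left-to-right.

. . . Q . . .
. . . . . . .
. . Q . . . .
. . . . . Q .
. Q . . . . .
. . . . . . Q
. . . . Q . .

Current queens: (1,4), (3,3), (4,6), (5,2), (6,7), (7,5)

columns 1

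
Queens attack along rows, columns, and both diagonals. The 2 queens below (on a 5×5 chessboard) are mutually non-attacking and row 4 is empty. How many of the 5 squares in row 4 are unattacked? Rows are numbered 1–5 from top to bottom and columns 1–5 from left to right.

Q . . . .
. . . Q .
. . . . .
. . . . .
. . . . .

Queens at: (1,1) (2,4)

2

(1,1) attacks row 4 at column 1 and diagonals 4.
(2,4) attacks row 4 at column 4 and diagonals 2.
Attacked columns: {1, 2, 4}. Safe: {3, 5}.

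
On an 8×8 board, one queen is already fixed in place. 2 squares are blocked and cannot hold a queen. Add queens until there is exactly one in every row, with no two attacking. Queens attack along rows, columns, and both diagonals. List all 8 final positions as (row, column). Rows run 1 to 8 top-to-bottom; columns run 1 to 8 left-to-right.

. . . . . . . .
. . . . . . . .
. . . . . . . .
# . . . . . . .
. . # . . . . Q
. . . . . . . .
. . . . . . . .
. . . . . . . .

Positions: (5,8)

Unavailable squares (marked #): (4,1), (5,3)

Row 1: attacked by (5,8)→{4,8}. Safe: 1, 2, 3, 5, 6, 7. Place at column 6.
Row 2: attacked by (1,6)→{5,6,7}; (5,8)→{5,8}. Safe: 1, 2, 3, 4. Place at column 1.
Row 3: attacked by (1,6)→{4,6,8}; (2,1)→{1,2}; (5,8)→{6,8}. Safe: 3, 5, 7. Place at column 5.
Row 4: attacked by (1,6)→{3,6}; (2,1)→{1,3}; (3,5)→{4,5,6}; (5,8)→{7,8}. Blocked: 1. Safe: 2. Place at column 2.
Row 6: attacked by (1,6)→{1,6}; (2,1)→{1,5}; (3,5)→{2,5,8}; (4,2)→{2,4}; (5,8)→{7,8}. Safe: 3. Place at column 3.
Row 7: attacked by (1,6)→{6}; (2,1)→{1,6}; (3,5)→{1,5}; (4,2)→{2,5}; (5,8)→{6,8}; (6,3)→{2,3,4}. Safe: 7. Place at column 7.
Row 8: attacked by (1,6)→{6}; (2,1)→{1,7}; (3,5)→{5}; (4,2)→{2,6}; (5,8)→{5,8}; (6,3)→{1,3,5}; (7,7)→{6,7,8}. Safe: 4. Place at column 4.
Columns [6, 1, 5, 2, 8, 3, 7, 4], r−c [-5, 1, -2, 2, -3, 3, 0, 4], r+c [7, 3, 8, 6, 13, 9, 14, 12] are all distinct, so no two queens attack.

(1,6) (2,1) (3,5) (4,2) (5,8) (6,3) (7,7) (8,4)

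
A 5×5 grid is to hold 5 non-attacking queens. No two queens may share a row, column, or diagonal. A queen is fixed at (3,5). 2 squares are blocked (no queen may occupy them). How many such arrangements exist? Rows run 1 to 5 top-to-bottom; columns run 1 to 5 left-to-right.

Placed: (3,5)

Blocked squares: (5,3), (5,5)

Branch on row 1: col 1 → 1; col 2 → 0; col 4 → 1.
Sum: 1 + 0 + 1 = 2.

2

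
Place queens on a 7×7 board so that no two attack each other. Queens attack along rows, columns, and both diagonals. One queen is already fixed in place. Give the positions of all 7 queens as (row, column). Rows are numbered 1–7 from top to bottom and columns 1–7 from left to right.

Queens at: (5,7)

(1,6) (2,1) (3,3) (4,5) (5,7) (6,2) (7,4)

Row 1: attacked by (5,7)→{3,7}. Safe: 1, 2, 4, 5, 6. Place at column 6.
Row 2: attacked by (1,6)→{5,6,7}; (5,7)→{4,7}. Safe: 1, 2, 3. Place at column 1.
Row 3: attacked by (1,6)→{4,6}; (2,1)→{1,2}; (5,7)→{5,7}. Safe: 3. Place at column 3.
Row 4: attacked by (1,6)→{3,6}; (2,1)→{1,3}; (3,3)→{2,3,4}; (5,7)→{6,7}. Safe: 5. Place at column 5.
Row 6: attacked by (1,6)→{1,6}; (2,1)→{1,5}; (3,3)→{3,6}; (4,5)→{3,5,7}; (5,7)→{6,7}. Safe: 2, 4. Place at column 2.
Row 7: attacked by (1,6)→{6}; (2,1)→{1,6}; (3,3)→{3,7}; (4,5)→{2,5}; (5,7)→{5,7}; (6,2)→{1,2,3}. Safe: 4. Place at column 4.
Columns [6, 1, 3, 5, 7, 2, 4], r−c [-5, 1, 0, -1, -2, 4, 3], r+c [7, 3, 6, 9, 12, 8, 11] are all distinct, so no two queens attack.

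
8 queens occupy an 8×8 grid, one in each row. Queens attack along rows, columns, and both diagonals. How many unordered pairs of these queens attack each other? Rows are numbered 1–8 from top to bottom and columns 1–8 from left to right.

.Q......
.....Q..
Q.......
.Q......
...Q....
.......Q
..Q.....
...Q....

4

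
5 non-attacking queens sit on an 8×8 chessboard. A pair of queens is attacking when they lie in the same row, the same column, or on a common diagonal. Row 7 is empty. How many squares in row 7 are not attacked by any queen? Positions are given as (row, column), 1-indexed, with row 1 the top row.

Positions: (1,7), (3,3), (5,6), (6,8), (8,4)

(1,7) attacks row 7 at column 7 and diagonals 1.
(3,3) attacks row 7 at column 3 and diagonals 7.
(5,6) attacks row 7 at column 6 and diagonals 4, 8.
(6,8) attacks row 7 at column 8 and diagonals 7.
(8,4) attacks row 7 at column 4 and diagonals 3, 5.
Attacked columns: {1, 3, 4, 5, 6, 7, 8}. Safe: {2}.

1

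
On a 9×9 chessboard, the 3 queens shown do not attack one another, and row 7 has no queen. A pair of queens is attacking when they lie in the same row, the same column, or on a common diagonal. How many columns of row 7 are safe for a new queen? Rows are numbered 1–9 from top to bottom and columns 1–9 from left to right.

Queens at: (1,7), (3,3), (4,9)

4

(1,7) attacks row 7 at column 7 and diagonals 1.
(3,3) attacks row 7 at column 3 and diagonals 7.
(4,9) attacks row 7 at column 9 and diagonals 6.
Attacked columns: {1, 3, 6, 7, 9}. Safe: {2, 4, 5, 8}.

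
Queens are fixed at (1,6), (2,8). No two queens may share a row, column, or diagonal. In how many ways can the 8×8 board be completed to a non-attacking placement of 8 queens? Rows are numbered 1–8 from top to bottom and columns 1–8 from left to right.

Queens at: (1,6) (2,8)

Branch on row 3: col 1 → 0; col 2 → 1; col 3 → 0; col 5 → 0.
Sum: 0 + 1 + 0 + 0 = 1.

1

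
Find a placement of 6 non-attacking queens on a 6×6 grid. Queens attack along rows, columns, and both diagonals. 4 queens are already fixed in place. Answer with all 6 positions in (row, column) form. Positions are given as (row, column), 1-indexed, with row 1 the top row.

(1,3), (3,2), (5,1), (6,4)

Row 2: attacked by (1,3)→{2,3,4}; (3,2)→{1,2,3}; (5,1)→{1,4}; (6,4)→{4}. Safe: 5, 6. Place at column 6.
Row 4: attacked by (1,3)→{3,6}; (2,6)→{4,6}; (3,2)→{1,2,3}; (5,1)→{1,2}; (6,4)→{2,4,6}. Safe: 5. Place at column 5.
Columns [3, 6, 2, 5, 1, 4], r−c [-2, -4, 1, -1, 4, 2], r+c [4, 8, 5, 9, 6, 10] are all distinct, so no two queens attack.

(1,3) (2,6) (3,2) (4,5) (5,1) (6,4)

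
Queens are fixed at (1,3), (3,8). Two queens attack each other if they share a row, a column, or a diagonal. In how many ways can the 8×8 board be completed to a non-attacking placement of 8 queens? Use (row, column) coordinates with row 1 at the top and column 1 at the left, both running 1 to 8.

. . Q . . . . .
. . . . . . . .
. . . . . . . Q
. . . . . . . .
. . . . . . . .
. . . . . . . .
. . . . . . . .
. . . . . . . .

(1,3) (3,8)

Branch on row 2: col 1 → 0; col 5 → 1; col 6 → 3.
Sum: 0 + 1 + 3 = 4.

4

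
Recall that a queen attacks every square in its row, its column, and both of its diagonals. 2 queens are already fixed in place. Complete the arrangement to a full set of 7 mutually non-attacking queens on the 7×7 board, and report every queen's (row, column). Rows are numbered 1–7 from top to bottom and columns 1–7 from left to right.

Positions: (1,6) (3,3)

(1,6) (2,1) (3,3) (4,5) (5,7) (6,2) (7,4)

Row 2: attacked by (1,6)→{5,6,7}; (3,3)→{2,3,4}. Safe: 1. Place at column 1.
Row 4: attacked by (1,6)→{3,6}; (2,1)→{1,3}; (3,3)→{2,3,4}. Safe: 5, 7. Place at column 5.
Row 5: attacked by (1,6)→{2,6}; (2,1)→{1,4}; (3,3)→{1,3,5}; (4,5)→{4,5,6}. Safe: 7. Place at column 7.
Row 6: attacked by (1,6)→{1,6}; (2,1)→{1,5}; (3,3)→{3,6}; (4,5)→{3,5,7}; (5,7)→{6,7}. Safe: 2, 4. Place at column 2.
Row 7: attacked by (1,6)→{6}; (2,1)→{1,6}; (3,3)→{3,7}; (4,5)→{2,5}; (5,7)→{5,7}; (6,2)→{1,2,3}. Safe: 4. Place at column 4.
Columns [6, 1, 3, 5, 7, 2, 4], r−c [-5, 1, 0, -1, -2, 4, 3], r+c [7, 3, 6, 9, 12, 8, 11] are all distinct, so no two queens attack.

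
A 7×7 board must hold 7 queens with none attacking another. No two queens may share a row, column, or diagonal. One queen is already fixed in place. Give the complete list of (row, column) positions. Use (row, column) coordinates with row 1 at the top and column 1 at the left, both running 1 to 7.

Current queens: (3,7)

(1,6) (2,3) (3,7) (4,4) (5,1) (6,5) (7,2)

Row 1: attacked by (3,7)→{5,7}. Safe: 1, 2, 3, 4, 6. Place at column 6.
Row 2: attacked by (1,6)→{5,6,7}; (3,7)→{6,7}. Safe: 1, 2, 3, 4. Place at column 3.
Row 4: attacked by (1,6)→{3,6}; (2,3)→{1,3,5}; (3,7)→{6,7}. Safe: 2, 4. Place at column 4.
Row 5: attacked by (1,6)→{2,6}; (2,3)→{3,6}; (3,7)→{5,7}; (4,4)→{3,4,5}. Safe: 1. Place at column 1.
Row 6: attacked by (1,6)→{1,6}; (2,3)→{3,7}; (3,7)→{4,7}; (4,4)→{2,4,6}; (5,1)→{1,2}. Safe: 5. Place at column 5.
Row 7: attacked by (1,6)→{6}; (2,3)→{3}; (3,7)→{3,7}; (4,4)→{1,4,7}; (5,1)→{1,3}; (6,5)→{4,5,6}. Safe: 2. Place at column 2.
Columns [6, 3, 7, 4, 1, 5, 2], r−c [-5, -1, -4, 0, 4, 1, 5], r+c [7, 5, 10, 8, 6, 11, 9] are all distinct, so no two queens attack.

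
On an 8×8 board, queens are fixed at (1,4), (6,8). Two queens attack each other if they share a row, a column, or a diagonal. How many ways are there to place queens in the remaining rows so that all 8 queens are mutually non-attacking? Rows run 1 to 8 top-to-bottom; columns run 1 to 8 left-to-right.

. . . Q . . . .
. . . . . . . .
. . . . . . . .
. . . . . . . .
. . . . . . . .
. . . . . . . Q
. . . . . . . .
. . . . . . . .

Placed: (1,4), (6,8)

4

Branch on row 2: col 1 → 0; col 2 → 3; col 6 → 1; col 7 → 0.
Sum: 0 + 3 + 1 + 0 = 4.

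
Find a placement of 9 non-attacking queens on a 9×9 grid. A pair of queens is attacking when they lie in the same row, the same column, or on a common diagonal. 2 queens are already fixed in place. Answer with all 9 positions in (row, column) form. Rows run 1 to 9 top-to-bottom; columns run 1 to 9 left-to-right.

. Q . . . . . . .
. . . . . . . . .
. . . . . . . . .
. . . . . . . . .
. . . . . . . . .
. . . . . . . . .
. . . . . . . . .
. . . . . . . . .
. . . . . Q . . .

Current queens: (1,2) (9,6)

(1,2) (2,9) (3,5) (4,3) (5,8) (6,4) (7,7) (8,1) (9,6)

Row 2: attacked by (1,2)→{1,2,3}; (9,6)→{6}. Safe: 4, 5, 7, 8, 9. Place at column 9.
Row 3: attacked by (1,2)→{2,4}; (2,9)→{8,9}; (9,6)→{6}. Safe: 1, 3, 5, 7. Place at column 5.
Row 4: attacked by (1,2)→{2,5}; (2,9)→{7,9}; (3,5)→{4,5,6}; (9,6)→{1,6}. Safe: 3, 8. Place at column 3.
Row 5: attacked by (1,2)→{2,6}; (2,9)→{6,9}; (3,5)→{3,5,7}; (4,3)→{2,3,4}; (9,6)→{2,6}. Safe: 1, 8. Place at column 8.
Row 6: attacked by (1,2)→{2,7}; (2,9)→{5,9}; (3,5)→{2,5,8}; (4,3)→{1,3,5}; (5,8)→{7,8,9}; (9,6)→{3,6,9}. Safe: 4. Place at column 4.
Row 7: attacked by (1,2)→{2,8}; (2,9)→{4,9}; (3,5)→{1,5,9}; (4,3)→{3,6}; (5,8)→{6,8}; (6,4)→{3,4,5}; (9,6)→{4,6,8}. Safe: 7. Place at column 7.
Row 8: attacked by (1,2)→{2,9}; (2,9)→{3,9}; (3,5)→{5}; (4,3)→{3,7}; (5,8)→{5,8}; (6,4)→{2,4,6}; (7,7)→{6,7,8}; (9,6)→{5,6,7}. Safe: 1. Place at column 1.
Columns [2, 9, 5, 3, 8, 4, 7, 1, 6], r−c [-1, -7, -2, 1, -3, 2, 0, 7, 3], r+c [3, 11, 8, 7, 13, 10, 14, 9, 15] are all distinct, so no two queens attack.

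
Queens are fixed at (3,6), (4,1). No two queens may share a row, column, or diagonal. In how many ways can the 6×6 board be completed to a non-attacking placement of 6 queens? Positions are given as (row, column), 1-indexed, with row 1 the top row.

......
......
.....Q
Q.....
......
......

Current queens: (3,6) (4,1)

Branch on row 1: col 2 → 1; col 3 → 0; col 5 → 0.
Sum: 1 + 0 + 0 = 1.

1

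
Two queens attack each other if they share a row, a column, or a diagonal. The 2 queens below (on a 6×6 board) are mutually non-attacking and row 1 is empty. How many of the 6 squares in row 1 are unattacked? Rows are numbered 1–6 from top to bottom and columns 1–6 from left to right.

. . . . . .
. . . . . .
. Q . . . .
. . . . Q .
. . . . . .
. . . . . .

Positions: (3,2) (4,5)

(3,2) attacks row 1 at column 2 and diagonals 4.
(4,5) attacks row 1 at column 5 and diagonals 2.
Attacked columns: {2, 4, 5}. Safe: {1, 3, 6}.

3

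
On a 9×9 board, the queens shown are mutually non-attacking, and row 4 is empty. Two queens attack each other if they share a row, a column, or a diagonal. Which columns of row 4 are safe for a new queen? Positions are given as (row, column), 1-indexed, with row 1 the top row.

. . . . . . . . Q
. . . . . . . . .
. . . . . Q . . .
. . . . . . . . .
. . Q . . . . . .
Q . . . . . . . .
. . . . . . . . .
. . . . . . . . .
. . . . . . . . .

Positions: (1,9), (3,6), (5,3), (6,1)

(1,9) attacks row 4 at column 9 and diagonals 6.
(3,6) attacks row 4 at column 6 and diagonals 5, 7.
(5,3) attacks row 4 at column 3 and diagonals 2, 4.
(6,1) attacks row 4 at column 1 and diagonals 3.
Attacked columns: {1, 2, 3, 4, 5, 6, 7, 9}. Safe: {8}.

columns 8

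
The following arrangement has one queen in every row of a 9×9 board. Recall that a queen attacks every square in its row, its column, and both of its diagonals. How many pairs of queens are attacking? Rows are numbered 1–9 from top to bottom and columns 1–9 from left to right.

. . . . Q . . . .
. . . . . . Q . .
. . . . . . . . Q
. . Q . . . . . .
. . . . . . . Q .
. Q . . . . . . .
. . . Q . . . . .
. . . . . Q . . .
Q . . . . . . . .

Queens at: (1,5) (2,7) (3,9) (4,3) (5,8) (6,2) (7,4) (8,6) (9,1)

0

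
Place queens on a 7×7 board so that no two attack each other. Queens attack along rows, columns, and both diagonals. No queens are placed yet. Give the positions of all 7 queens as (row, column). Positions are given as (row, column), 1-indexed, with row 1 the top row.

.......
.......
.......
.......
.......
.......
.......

(1,4) (2,2) (3,7) (4,5) (5,3) (6,1) (7,6)

Row 1: Safe: 1, 2, 3, 4, 5, 6, 7. Place at column 4.
Row 2: attacked by (1,4)→{3,4,5}. Safe: 1, 2, 6, 7. Place at column 2.
Row 3: attacked by (1,4)→{2,4,6}; (2,2)→{1,2,3}. Safe: 5, 7. Place at column 7.
Row 4: attacked by (1,4)→{1,4,7}; (2,2)→{2,4}; (3,7)→{6,7}. Safe: 3, 5. Place at column 5.
Row 5: attacked by (1,4)→{4}; (2,2)→{2,5}; (3,7)→{5,7}; (4,5)→{4,5,6}. Safe: 1, 3. Place at column 3.
Row 6: attacked by (1,4)→{4}; (2,2)→{2,6}; (3,7)→{4,7}; (4,5)→{3,5,7}; (5,3)→{2,3,4}. Safe: 1. Place at column 1.
Row 7: attacked by (1,4)→{4}; (2,2)→{2,7}; (3,7)→{3,7}; (4,5)→{2,5}; (5,3)→{1,3,5}; (6,1)→{1,2}. Safe: 6. Place at column 6.
Columns [4, 2, 7, 5, 3, 1, 6], r−c [-3, 0, -4, -1, 2, 5, 1], r+c [5, 4, 10, 9, 8, 7, 13] are all distinct, so no two queens attack.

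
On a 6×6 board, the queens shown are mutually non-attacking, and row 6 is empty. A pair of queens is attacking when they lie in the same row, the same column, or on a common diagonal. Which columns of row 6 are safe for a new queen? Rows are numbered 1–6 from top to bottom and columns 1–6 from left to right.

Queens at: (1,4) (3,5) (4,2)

(1,4) attacks row 6 at column 4.
(3,5) attacks row 6 at column 5 and diagonals 2.
(4,2) attacks row 6 at column 2 and diagonals 4.
Attacked columns: {2, 4, 5}. Safe: {1, 3, 6}.

columns 1, 3, 6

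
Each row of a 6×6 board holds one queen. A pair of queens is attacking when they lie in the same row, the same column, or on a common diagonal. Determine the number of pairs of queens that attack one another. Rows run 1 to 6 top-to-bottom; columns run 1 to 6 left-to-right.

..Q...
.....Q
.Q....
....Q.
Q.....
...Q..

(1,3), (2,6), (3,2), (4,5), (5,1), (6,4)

0

All columns are distinct and no two queens satisfy |Δrow| = |Δcol|, so no pair attacks.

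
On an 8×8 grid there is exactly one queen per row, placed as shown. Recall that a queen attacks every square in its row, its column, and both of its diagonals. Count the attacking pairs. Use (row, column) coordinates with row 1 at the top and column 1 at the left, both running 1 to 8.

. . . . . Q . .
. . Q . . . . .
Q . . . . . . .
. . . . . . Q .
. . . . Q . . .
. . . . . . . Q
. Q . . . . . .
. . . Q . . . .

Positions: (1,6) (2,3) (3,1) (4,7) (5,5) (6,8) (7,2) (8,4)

All columns are distinct and no two queens satisfy |Δrow| = |Δcol|, so no pair attacks.

0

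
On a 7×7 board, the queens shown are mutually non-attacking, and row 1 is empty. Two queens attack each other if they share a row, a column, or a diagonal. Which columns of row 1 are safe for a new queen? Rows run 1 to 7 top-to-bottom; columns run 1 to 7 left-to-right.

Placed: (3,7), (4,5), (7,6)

columns 1, 3, 4

(3,7) attacks row 1 at column 7 and diagonals 5.
(4,5) attacks row 1 at column 5 and diagonals 2.
(7,6) attacks row 1 at column 6.
Attacked columns: {2, 5, 6, 7}. Safe: {1, 3, 4}.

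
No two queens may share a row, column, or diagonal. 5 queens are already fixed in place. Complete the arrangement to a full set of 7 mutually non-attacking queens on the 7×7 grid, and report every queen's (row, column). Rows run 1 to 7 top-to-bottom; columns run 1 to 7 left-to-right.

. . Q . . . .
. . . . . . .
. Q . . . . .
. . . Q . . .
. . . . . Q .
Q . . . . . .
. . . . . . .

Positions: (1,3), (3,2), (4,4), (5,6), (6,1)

Row 2: attacked by (1,3)→{2,3,4}; (3,2)→{1,2,3}; (4,4)→{2,4,6}; (5,6)→{3,6}; (6,1)→{1,5}. Safe: 7. Place at column 7.
Row 7: attacked by (1,3)→{3}; (2,7)→{2,7}; (3,2)→{2,6}; (4,4)→{1,4,7}; (5,6)→{4,6}; (6,1)→{1,2}. Safe: 5. Place at column 5.
Columns [3, 7, 2, 4, 6, 1, 5], r−c [-2, -5, 1, 0, -1, 5, 2], r+c [4, 9, 5, 8, 11, 7, 12] are all distinct, so no two queens attack.

(1,3) (2,7) (3,2) (4,4) (5,6) (6,1) (7,5)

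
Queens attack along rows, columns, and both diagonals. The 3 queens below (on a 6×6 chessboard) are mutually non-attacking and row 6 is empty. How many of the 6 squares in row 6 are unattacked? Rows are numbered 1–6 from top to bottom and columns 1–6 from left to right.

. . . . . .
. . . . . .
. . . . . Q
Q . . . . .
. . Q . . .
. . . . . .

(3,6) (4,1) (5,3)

1

(3,6) attacks row 6 at column 6 and diagonals 3.
(4,1) attacks row 6 at column 1 and diagonals 3.
(5,3) attacks row 6 at column 3 and diagonals 2, 4.
Attacked columns: {1, 2, 3, 4, 6}. Safe: {5}.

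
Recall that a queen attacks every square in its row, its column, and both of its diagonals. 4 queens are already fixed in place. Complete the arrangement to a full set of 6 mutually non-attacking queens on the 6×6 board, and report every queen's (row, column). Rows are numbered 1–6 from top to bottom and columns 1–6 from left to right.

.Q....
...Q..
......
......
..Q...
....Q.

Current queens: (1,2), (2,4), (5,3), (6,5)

(1,2) (2,4) (3,6) (4,1) (5,3) (6,5)

Row 3: attacked by (1,2)→{2,4}; (2,4)→{3,4,5}; (5,3)→{1,3,5}; (6,5)→{2,5}. Safe: 6. Place at column 6.
Row 4: attacked by (1,2)→{2,5}; (2,4)→{2,4,6}; (3,6)→{5,6}; (5,3)→{2,3,4}; (6,5)→{3,5}. Safe: 1. Place at column 1.
Columns [2, 4, 6, 1, 3, 5], r−c [-1, -2, -3, 3, 2, 1], r+c [3, 6, 9, 5, 8, 11] are all distinct, so no two queens attack.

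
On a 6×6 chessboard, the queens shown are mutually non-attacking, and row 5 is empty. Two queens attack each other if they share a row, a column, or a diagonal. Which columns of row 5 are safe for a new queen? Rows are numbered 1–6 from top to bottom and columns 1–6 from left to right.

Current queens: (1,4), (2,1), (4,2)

(1,4) attacks row 5 at column 4.
(2,1) attacks row 5 at column 1 and diagonals 4.
(4,2) attacks row 5 at column 2 and diagonals 1, 3.
Attacked columns: {1, 2, 3, 4}. Safe: {5, 6}.

columns 5, 6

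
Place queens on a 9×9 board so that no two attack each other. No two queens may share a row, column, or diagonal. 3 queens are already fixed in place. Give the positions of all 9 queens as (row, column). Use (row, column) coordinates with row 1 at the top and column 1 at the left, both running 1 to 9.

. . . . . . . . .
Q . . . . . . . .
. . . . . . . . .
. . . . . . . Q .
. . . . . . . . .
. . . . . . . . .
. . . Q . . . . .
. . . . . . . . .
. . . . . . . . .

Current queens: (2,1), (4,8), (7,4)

Row 1: attacked by (2,1)→{1,2}; (4,8)→{5,8}; (7,4)→{4}. Safe: 3, 6, 7, 9. Place at column 3.
Row 3: attacked by (1,3)→{1,3,5}; (2,1)→{1,2}; (4,8)→{7,8,9}; (7,4)→{4,8}. Safe: 6. Place at column 6.
Row 5: attacked by (1,3)→{3,7}; (2,1)→{1,4}; (3,6)→{4,6,8}; (4,8)→{7,8,9}; (7,4)→{2,4,6}. Safe: 5. Place at column 5.
Row 6: attacked by (1,3)→{3,8}; (2,1)→{1,5}; (3,6)→{3,6,9}; (4,8)→{6,8}; (5,5)→{4,5,6}; (7,4)→{3,4,5}. Safe: 2, 7. Place at column 2.
Row 8: attacked by (1,3)→{3}; (2,1)→{1,7}; (3,6)→{1,6}; (4,8)→{4,8}; (5,5)→{2,5,8}; (6,2)→{2,4}; (7,4)→{3,4,5}. Safe: 9. Place at column 9.
Row 9: attacked by (1,3)→{3}; (2,1)→{1,8}; (3,6)→{6}; (4,8)→{3,8}; (5,5)→{1,5,9}; (6,2)→{2,5}; (7,4)→{2,4,6}; (8,9)→{8,9}. Safe: 7. Place at column 7.
Columns [3, 1, 6, 8, 5, 2, 4, 9, 7], r−c [-2, 1, -3, -4, 0, 4, 3, -1, 2], r+c [4, 3, 9, 12, 10, 8, 11, 17, 16] are all distinct, so no two queens attack.

(1,3) (2,1) (3,6) (4,8) (5,5) (6,2) (7,4) (8,9) (9,7)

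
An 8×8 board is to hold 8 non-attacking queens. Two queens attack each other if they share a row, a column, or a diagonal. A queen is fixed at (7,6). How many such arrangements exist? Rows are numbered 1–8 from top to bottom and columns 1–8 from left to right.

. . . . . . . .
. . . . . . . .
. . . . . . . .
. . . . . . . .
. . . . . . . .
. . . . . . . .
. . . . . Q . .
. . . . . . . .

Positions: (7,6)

Branch on row 1: col 1 → 1; col 2 → 3; col 3 → 0; col 4 → 3; col 5 → 6; col 7 → 1; col 8 → 0.
Sum: 1 + 3 + 0 + 3 + 6 + 1 + 0 = 14.

14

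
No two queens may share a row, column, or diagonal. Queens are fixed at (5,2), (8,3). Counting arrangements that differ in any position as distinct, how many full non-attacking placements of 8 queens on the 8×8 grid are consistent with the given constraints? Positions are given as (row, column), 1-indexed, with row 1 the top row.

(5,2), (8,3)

Branch on row 1: col 1 → 1; col 4 → 0; col 5 → 1; col 7 → 0; col 8 → 0.
Sum: 1 + 0 + 1 + 0 + 0 = 2.

2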